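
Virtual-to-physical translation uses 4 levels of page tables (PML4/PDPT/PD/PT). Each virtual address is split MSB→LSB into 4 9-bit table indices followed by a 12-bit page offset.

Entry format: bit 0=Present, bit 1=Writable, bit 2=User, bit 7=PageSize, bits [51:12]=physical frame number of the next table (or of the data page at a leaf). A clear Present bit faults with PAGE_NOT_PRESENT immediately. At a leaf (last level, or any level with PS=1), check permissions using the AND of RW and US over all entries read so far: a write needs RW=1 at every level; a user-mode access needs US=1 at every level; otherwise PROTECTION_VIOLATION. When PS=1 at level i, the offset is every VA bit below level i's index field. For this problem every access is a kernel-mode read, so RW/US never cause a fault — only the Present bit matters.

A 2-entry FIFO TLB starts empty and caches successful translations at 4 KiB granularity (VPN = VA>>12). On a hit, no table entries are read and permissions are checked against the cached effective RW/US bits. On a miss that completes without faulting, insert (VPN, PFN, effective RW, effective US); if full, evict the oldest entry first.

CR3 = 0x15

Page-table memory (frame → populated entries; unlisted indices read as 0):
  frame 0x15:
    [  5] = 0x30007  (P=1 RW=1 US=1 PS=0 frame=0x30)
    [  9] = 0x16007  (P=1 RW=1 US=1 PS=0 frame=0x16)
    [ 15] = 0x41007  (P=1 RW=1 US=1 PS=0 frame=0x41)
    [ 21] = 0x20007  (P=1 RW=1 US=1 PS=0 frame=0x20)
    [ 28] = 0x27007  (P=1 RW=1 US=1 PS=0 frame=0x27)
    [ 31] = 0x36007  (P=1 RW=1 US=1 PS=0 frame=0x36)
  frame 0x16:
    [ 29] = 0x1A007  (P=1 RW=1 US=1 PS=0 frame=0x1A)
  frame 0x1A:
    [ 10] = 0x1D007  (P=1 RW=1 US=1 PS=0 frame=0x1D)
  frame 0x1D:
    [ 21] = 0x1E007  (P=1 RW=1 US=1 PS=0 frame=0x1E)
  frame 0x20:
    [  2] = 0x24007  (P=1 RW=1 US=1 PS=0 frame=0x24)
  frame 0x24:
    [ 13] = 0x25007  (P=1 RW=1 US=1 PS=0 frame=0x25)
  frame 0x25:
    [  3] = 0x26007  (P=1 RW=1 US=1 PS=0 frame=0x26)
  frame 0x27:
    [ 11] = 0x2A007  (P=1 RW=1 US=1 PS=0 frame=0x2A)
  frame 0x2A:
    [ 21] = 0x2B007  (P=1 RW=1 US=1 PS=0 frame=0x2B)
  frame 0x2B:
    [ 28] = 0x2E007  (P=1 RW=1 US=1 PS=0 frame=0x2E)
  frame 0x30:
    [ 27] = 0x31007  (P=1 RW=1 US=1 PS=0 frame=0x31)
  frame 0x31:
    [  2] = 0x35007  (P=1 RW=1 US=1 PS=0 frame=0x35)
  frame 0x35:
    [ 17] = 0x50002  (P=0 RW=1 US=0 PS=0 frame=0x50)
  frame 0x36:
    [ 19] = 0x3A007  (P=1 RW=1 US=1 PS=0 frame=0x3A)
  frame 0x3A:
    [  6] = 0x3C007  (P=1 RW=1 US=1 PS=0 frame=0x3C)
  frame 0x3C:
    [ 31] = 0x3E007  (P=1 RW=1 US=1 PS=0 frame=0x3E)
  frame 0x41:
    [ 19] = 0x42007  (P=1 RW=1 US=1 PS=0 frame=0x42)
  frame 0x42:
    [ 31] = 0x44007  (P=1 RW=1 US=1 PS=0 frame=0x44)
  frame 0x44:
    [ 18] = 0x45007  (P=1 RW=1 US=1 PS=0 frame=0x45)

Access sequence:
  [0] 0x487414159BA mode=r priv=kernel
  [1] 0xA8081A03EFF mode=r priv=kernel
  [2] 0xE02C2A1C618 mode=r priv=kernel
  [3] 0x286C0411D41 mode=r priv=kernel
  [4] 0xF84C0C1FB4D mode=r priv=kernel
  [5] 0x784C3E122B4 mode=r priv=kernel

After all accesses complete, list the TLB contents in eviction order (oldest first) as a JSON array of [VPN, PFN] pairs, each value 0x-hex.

Walk each access:
#0 VA=0x487414159BA (r,kernel):
  L0 @0x15[9] → 0x16007  P=1,RW=1,US=1,PS=0
  L1 @0x16[29] → 0x1A007  P=1,RW=1,US=1,PS=0
  L2 @0x1A[10] → 0x1D007  P=1,RW=1,US=1,PS=0
  L3 @0x1D[21] → 0x1E007  P=1,RW=1,US=1,PS=0
  ⇒ phys 0x1E9BA  [4 reads]
#1 VA=0xA8081A03EFF (r,kernel):
  L0 @0x15[21] → 0x20007  P=1,RW=1,US=1,PS=0
  L1 @0x20[2] → 0x24007  P=1,RW=1,US=1,PS=0
  L2 @0x24[13] → 0x25007  P=1,RW=1,US=1,PS=0
  L3 @0x25[3] → 0x26007  P=1,RW=1,US=1,PS=0
  ⇒ phys 0x26EFF  [4 reads]
#2 VA=0xE02C2A1C618 (r,kernel):
  L0 @0x15[28] → 0x27007  P=1,RW=1,US=1,PS=0
  L1 @0x27[11] → 0x2A007  P=1,RW=1,US=1,PS=0
  L2 @0x2A[21] → 0x2B007  P=1,RW=1,US=1,PS=0
  L3 @0x2B[28] → 0x2E007  P=1,RW=1,US=1,PS=0
  ⇒ phys 0x2E618  [4 reads]
#3 VA=0x286C0411D41 (r,kernel):
  L0 @0x15[5] → 0x30007  P=1,RW=1,US=1,PS=0
  L1 @0x30[27] → 0x31007  P=1,RW=1,US=1,PS=0
  L2 @0x31[2] → 0x35007  P=1,RW=1,US=1,PS=0
  L3 @0x35[17] → 0x50002  P=0,RW=1,US=0,PS=0
  ⇒ fault: PAGE_NOT_PRESENT  — 4 lookups
#4 VA=0xF84C0C1FB4D (r,kernel):
  L0 @0x15[31] → 0x36007  P=1,RW=1,US=1,PS=0
  L1 @0x36[19] → 0x3A007  P=1,RW=1,US=1,PS=0
  L2 @0x3A[6] → 0x3C007  P=1,RW=1,US=1,PS=0
  L3 @0x3C[31] → 0x3E007  P=1,RW=1,US=1,PS=0
  ⇒ phys 0x3EB4D  [4 reads]
#5 VA=0x784C3E122B4 (r,kernel):
  L0 @0x15[15] → 0x41007  P=1,RW=1,US=1,PS=0
  L1 @0x41[19] → 0x42007  P=1,RW=1,US=1,PS=0
  L2 @0x42[31] → 0x44007  P=1,RW=1,US=1,PS=0
  L3 @0x44[18] → 0x45007  P=1,RW=1,US=1,PS=0
  ⇒ phys 0x452B4  [4 reads]

TLB: [["0xF84C0C1F", "0x3E"], ["0x784C3E12", "0x45"]]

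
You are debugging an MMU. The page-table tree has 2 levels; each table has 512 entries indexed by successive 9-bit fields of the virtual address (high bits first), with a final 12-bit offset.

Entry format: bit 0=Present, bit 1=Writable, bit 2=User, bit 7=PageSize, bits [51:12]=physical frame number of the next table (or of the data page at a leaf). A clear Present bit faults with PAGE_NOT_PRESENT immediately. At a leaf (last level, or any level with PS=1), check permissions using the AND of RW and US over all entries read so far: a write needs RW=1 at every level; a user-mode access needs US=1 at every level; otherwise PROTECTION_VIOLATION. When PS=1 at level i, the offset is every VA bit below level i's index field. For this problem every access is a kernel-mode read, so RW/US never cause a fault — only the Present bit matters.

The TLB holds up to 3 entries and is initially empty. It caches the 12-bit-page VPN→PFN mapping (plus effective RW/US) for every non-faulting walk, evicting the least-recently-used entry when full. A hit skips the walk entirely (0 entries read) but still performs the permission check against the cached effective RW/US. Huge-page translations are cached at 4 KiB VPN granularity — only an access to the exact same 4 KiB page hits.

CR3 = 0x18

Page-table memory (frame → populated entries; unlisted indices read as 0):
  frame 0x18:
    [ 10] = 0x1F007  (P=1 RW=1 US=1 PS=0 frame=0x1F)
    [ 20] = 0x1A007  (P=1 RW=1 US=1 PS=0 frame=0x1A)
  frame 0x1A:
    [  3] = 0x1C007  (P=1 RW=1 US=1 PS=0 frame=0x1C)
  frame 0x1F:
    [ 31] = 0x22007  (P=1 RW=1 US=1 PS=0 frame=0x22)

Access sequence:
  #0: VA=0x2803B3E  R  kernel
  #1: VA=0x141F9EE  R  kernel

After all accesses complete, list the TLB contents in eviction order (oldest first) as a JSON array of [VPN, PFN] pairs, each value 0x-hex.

Per-access translation:
#0 VA=0x2803B3E (r,kernel):
  lvl0: tbl 0x18, slot 20 ⇒ 0x1A007 (P1/RW1/US1/PS0)
  lvl1: tbl 0x1A, slot 3 ⇒ 0x1C007 (P1/RW1/US1/PS0)
  ✓ 0x1CB3E  — 2 lookups
#1 VA=0x141F9EE (r,kernel):
  lvl0: tbl 0x18, slot 10 ⇒ 0x1F007 (P1/RW1/US1/PS0)
  lvl1: tbl 0x1F, slot 31 ⇒ 0x22007 (P1/RW1/US1/PS0)
  ✓ 0x229EE  — 2 lookups

TLB: [["0x2803", "0x1C"], ["0x141F", "0x22"]]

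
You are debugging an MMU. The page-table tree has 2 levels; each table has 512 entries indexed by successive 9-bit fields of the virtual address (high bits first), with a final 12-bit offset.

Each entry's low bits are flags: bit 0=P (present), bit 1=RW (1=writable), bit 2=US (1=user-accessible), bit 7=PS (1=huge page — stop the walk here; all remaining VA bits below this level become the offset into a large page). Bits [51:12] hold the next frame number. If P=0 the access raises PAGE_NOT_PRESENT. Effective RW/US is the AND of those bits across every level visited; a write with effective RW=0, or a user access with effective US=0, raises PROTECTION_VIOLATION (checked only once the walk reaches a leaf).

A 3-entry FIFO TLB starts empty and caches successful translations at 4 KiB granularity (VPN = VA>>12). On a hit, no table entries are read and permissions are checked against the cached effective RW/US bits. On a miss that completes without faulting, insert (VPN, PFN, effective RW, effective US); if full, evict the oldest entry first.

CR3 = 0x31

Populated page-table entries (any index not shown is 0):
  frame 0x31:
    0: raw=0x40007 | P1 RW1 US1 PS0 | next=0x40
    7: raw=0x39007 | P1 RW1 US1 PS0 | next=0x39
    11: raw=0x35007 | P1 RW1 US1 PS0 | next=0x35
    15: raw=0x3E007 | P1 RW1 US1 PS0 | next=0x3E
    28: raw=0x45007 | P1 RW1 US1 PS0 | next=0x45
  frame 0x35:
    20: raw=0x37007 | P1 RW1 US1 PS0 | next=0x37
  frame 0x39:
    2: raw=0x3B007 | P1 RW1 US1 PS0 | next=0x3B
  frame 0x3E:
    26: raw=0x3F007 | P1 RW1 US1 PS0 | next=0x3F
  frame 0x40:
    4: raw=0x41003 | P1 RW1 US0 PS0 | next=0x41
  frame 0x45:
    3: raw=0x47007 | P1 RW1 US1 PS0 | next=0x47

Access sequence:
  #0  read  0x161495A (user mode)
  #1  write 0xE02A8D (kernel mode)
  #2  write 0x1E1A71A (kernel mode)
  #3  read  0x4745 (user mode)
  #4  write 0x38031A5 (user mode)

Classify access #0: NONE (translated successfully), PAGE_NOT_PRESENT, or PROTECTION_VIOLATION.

Trace:
#0 VA=0x161495A (r,user):
  [0] read 0x31 idx=11: raw=0x35007 flags P=1 W=1 U=1 S=0
  [1] read 0x35 idx=20: raw=0x37007 flags P=1 W=1 U=1 S=0
  ⇒ phys 0x3795A  [2 reads]
#1 VA=0xE02A8D (w,kernel):
  [0] read 0x31 idx=7: raw=0x39007 flags P=1 W=1 U=1 S=0
  [1] read 0x39 idx=2: raw=0x3B007 flags P=1 W=1 U=1 S=0
  ⇒ phys 0x3BA8D  [2 reads]
#2 VA=0x1E1A71A (w,kernel):
  [0] read 0x31 idx=15: raw=0x3E007 flags P=1 W=1 U=1 S=0
  [1] read 0x3E idx=26: raw=0x3F007 flags P=1 W=1 U=1 S=0
  ⇒ phys 0x3F71A  [2 reads]
#3 VA=0x4745 (r,user):
  [0] read 0x31 idx=0: raw=0x40007 flags P=1 W=1 U=1 S=0
  [1] read 0x40 idx=4: raw=0x41003 flags P=1 W=1 U=0 S=0
  ⇒ fault: PROTECTION_VIOLATION  — 2 lookups
#4 VA=0x38031A5 (w,user):
  [0] read 0x31 idx=28: raw=0x45007 flags P=1 W=1 U=1 S=0
  [1] read 0x45 idx=3: raw=0x47007 flags P=1 W=1 U=1 S=0
  ⇒ phys 0x471A5  [2 reads]

Access #0 fault: NONE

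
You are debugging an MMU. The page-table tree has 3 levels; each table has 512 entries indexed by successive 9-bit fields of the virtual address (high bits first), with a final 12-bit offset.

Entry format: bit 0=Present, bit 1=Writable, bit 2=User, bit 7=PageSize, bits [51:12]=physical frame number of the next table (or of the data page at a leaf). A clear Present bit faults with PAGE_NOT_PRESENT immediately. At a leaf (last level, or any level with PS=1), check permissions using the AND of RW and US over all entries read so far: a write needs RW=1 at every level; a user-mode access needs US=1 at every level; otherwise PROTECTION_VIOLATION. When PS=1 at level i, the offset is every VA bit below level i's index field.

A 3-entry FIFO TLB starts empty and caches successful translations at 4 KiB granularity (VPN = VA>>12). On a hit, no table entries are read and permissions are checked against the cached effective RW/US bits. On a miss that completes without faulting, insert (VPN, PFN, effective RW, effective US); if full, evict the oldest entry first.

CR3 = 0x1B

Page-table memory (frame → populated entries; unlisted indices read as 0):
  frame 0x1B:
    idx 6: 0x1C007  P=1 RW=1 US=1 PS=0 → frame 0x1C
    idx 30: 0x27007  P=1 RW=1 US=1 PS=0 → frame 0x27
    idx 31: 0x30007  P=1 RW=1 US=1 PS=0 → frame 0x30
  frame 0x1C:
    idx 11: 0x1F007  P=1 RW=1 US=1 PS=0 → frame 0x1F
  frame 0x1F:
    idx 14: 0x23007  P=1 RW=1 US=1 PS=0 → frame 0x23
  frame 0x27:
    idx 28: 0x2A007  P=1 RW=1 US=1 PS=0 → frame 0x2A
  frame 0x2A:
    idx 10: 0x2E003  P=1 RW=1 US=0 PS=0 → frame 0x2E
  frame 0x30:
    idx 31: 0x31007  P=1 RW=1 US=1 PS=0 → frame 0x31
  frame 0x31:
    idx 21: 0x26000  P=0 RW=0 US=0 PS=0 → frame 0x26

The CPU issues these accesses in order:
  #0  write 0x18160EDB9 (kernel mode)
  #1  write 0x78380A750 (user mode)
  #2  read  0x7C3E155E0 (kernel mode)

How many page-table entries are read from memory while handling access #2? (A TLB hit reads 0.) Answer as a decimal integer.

Walk each access:
#0 VA=0x18160EDB9 (w,kernel):
  lvl0: tbl 0x1B, slot 6 ⇒ 0x1C007 (P1/RW1/US1/PS0)
  lvl1: tbl 0x1C, slot 11 ⇒ 0x1F007 (P1/RW1/US1/PS0)
  lvl2: tbl 0x1F, slot 14 ⇒ 0x23007 (P1/RW1/US1/PS0)
  ⇒ phys 0x23DB9  [3 reads]
#1 VA=0x78380A750 (w,user):
  lvl0: tbl 0x1B, slot 30 ⇒ 0x27007 (P1/RW1/US1/PS0)
  lvl1: tbl 0x27, slot 28 ⇒ 0x2A007 (P1/RW1/US1/PS0)
  lvl2: tbl 0x2A, slot 10 ⇒ 0x2E003 (P1/RW1/US0/PS0)
  ⇒ fault: PROTECTION_VIOLATION  — 3 lookups
#2 VA=0x7C3E155E0 (r,kernel):
  lvl0: tbl 0x1B, slot 31 ⇒ 0x30007 (P1/RW1/US1/PS0)
  lvl1: tbl 0x30, slot 31 ⇒ 0x31007 (P1/RW1/US1/PS0)
  lvl2: tbl 0x31, slot 21 ⇒ 0x26000 (P0/RW0/US0/PS0)
  ⇒ fault: PAGE_NOT_PRESENT  — 3 lookups

Entries read for #2: 3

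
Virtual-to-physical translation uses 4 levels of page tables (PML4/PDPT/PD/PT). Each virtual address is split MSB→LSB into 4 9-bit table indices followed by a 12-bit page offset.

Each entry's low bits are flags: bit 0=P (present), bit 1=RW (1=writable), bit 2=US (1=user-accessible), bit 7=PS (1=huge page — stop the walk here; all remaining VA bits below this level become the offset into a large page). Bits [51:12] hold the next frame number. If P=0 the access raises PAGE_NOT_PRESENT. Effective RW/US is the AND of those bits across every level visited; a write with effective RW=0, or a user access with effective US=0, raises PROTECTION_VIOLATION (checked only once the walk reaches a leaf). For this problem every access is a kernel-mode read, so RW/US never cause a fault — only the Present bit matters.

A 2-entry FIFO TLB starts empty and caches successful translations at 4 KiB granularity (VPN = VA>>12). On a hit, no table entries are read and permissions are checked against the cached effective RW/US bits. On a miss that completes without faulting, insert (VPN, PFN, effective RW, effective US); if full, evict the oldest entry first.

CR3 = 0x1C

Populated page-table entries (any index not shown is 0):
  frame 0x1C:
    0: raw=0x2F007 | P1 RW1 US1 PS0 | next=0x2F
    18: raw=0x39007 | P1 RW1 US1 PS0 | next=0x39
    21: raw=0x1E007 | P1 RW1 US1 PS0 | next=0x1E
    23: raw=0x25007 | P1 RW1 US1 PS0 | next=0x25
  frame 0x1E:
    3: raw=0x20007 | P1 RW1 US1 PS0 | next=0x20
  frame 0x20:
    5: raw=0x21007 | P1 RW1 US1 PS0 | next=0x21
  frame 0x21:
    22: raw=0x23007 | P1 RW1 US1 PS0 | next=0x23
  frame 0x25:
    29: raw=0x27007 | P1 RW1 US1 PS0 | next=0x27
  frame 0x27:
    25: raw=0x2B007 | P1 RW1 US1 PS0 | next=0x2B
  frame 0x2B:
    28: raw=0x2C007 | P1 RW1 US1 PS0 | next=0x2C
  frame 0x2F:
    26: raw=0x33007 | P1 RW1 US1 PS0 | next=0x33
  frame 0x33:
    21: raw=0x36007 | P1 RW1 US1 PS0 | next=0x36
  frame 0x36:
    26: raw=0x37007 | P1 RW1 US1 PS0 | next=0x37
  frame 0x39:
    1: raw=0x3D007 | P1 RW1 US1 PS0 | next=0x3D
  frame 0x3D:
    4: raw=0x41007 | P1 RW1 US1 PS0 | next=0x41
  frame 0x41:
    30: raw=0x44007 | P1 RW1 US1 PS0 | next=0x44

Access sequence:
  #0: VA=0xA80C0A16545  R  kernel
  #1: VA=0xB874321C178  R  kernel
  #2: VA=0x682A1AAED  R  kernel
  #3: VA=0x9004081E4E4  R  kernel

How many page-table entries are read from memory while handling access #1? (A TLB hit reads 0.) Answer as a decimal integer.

Per-access translation:
#0 VA=0xA80C0A16545 (r,kernel):
  L0: frame=0x1C idx=21 entry=0x1E007 [P=1 RW=1 US=1 PS=0]
  L1: frame=0x1E idx=3 entry=0x20007 [P=1 RW=1 US=1 PS=0]
  L2: frame=0x20 idx=5 entry=0x21007 [P=1 RW=1 US=1 PS=0]
  L3: frame=0x21 idx=22 entry=0x23007 [P=1 RW=1 US=1 PS=0]
  ⇒ phys 0x23545  [4 reads]
#1 VA=0xB874321C178 (r,kernel):
  L0: frame=0x1C idx=23 entry=0x25007 [P=1 RW=1 US=1 PS=0]
  L1: frame=0x25 idx=29 entry=0x27007 [P=1 RW=1 US=1 PS=0]
  L2: frame=0x27 idx=25 entry=0x2B007 [P=1 RW=1 US=1 PS=0]
  L3: frame=0x2B idx=28 entry=0x2C007 [P=1 RW=1 US=1 PS=0]
  ⇒ phys 0x2C178  [4 reads]
#2 VA=0x682A1AAED (r,kernel):
  L0: frame=0x1C idx=0 entry=0x2F007 [P=1 RW=1 US=1 PS=0]
  L1: frame=0x2F idx=26 entry=0x33007 [P=1 RW=1 US=1 PS=0]
  L2: frame=0x33 idx=21 entry=0x36007 [P=1 RW=1 US=1 PS=0]
  L3: frame=0x36 idx=26 entry=0x37007 [P=1 RW=1 US=1 PS=0]
  ⇒ phys 0x37AED  [4 reads]
#3 VA=0x9004081E4E4 (r,kernel):
  L0: frame=0x1C idx=18 entry=0x39007 [P=1 RW=1 US=1 PS=0]
  L1: frame=0x39 idx=1 entry=0x3D007 [P=1 RW=1 US=1 PS=0]
  L2: frame=0x3D idx=4 entry=0x41007 [P=1 RW=1 US=1 PS=0]
  L3: frame=0x41 idx=30 entry=0x44007 [P=1 RW=1 US=1 PS=0]
  ⇒ phys 0x444E4  [4 reads]

Entries read for #1: 4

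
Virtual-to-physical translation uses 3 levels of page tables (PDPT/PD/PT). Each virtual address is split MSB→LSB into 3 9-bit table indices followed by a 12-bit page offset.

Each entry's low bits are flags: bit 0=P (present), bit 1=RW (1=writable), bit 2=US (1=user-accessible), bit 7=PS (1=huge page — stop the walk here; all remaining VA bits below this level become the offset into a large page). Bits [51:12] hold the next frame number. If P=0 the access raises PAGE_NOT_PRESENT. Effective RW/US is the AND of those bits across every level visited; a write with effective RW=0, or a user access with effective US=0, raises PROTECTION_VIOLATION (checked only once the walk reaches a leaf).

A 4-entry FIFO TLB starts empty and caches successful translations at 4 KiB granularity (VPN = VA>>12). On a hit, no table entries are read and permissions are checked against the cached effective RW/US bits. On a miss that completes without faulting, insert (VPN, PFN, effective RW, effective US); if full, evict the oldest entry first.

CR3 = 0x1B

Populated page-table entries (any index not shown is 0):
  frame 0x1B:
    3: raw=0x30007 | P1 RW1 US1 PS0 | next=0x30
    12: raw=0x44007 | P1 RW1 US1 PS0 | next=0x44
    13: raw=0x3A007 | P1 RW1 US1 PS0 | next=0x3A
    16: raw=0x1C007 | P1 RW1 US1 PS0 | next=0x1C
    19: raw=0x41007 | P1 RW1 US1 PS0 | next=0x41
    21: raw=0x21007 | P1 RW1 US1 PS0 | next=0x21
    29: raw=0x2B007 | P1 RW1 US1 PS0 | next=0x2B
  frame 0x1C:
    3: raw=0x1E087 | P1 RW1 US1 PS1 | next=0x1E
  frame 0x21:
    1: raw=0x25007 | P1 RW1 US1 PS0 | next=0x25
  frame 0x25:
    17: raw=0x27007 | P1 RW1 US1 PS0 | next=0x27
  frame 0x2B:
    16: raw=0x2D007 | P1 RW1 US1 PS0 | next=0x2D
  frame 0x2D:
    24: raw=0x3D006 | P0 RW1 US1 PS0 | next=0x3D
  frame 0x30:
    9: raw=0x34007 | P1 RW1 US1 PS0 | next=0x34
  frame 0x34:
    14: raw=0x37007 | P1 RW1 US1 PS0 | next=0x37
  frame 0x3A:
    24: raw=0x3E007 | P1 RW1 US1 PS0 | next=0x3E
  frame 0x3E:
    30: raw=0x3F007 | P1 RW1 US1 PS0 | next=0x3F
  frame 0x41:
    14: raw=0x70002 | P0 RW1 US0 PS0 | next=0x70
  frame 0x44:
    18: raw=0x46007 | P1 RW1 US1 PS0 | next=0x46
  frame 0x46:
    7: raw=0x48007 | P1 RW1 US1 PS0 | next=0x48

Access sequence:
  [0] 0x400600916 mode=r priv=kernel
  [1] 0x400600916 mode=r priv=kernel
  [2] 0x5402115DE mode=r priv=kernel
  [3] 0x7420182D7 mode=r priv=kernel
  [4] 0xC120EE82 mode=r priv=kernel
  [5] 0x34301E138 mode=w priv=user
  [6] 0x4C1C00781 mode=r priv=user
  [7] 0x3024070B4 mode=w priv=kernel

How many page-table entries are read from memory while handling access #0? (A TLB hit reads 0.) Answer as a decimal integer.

Trace:
#0 VA=0x400600916 (r,kernel):
  lvl0: tbl 0x1B, slot 16 ⇒ 0x1C007 (P1/RW1/US1/PS0)
  lvl1: tbl 0x1C, slot 3 ⇒ 0x1E087 (P1/RW1/US1/PS1)
  ✓ 0x1E916 (huge @L1)  — 2 lookups
#1 VA=0x400600916 (r,kernel):
  TLB hit vpn=0x400600 → PA=0x1E916
#2 VA=0x5402115DE (r,kernel):
  lvl0: tbl 0x1B, slot 21 ⇒ 0x21007 (P1/RW1/US1/PS0)
  lvl1: tbl 0x21, slot 1 ⇒ 0x25007 (P1/RW1/US1/PS0)
  lvl2: tbl 0x25, slot 17 ⇒ 0x27007 (P1/RW1/US1/PS0)
  ✓ 0x275DE  — 3 lookups
#3 VA=0x7420182D7 (r,kernel):
  lvl0: tbl 0x1B, slot 29 ⇒ 0x2B007 (P1/RW1/US1/PS0)
  lvl1: tbl 0x2B, slot 16 ⇒ 0x2D007 (P1/RW1/US1/PS0)
  lvl2: tbl 0x2D, slot 24 ⇒ 0x3D006 (P0/RW1/US1/PS0)
  ✗ PAGE_NOT_PRESENT  [3 reads]
#4 VA=0xC120EE82 (r,kernel):
  lvl0: tbl 0x1B, slot 3 ⇒ 0x30007 (P1/RW1/US1/PS0)
  lvl1: tbl 0x30, slot 9 ⇒ 0x34007 (P1/RW1/US1/PS0)
  lvl2: tbl 0x34, slot 14 ⇒ 0x37007 (P1/RW1/US1/PS0)
  ✓ 0x37E82  — 3 lookups
#5 VA=0x34301E138 (w,user):
  lvl0: tbl 0x1B, slot 13 ⇒ 0x3A007 (P1/RW1/US1/PS0)
  lvl1: tbl 0x3A, slot 24 ⇒ 0x3E007 (P1/RW1/US1/PS0)
  lvl2: tbl 0x3E, slot 30 ⇒ 0x3F007 (P1/RW1/US1/PS0)
  ✓ 0x3F138  — 3 lookups
#6 VA=0x4C1C00781 (r,user):
  lvl0: tbl 0x1B, slot 19 ⇒ 0x41007 (P1/RW1/US1/PS0)
  lvl1: tbl 0x41, slot 14 ⇒ 0x70002 (P0/RW1/US0/PS0)
  ✗ PAGE_NOT_PRESENT  [2 reads]
#7 VA=0x3024070B4 (w,kernel):
  lvl0: tbl 0x1B, slot 12 ⇒ 0x44007 (P1/RW1/US1/PS0)
  lvl1: tbl 0x44, slot 18 ⇒ 0x46007 (P1/RW1/US1/PS0)
  lvl2: tbl 0x46, slot 7 ⇒ 0x48007 (P1/RW1/US1/PS0)
  ✓ 0x480B4  — 3 lookups

Entries read for #0: 2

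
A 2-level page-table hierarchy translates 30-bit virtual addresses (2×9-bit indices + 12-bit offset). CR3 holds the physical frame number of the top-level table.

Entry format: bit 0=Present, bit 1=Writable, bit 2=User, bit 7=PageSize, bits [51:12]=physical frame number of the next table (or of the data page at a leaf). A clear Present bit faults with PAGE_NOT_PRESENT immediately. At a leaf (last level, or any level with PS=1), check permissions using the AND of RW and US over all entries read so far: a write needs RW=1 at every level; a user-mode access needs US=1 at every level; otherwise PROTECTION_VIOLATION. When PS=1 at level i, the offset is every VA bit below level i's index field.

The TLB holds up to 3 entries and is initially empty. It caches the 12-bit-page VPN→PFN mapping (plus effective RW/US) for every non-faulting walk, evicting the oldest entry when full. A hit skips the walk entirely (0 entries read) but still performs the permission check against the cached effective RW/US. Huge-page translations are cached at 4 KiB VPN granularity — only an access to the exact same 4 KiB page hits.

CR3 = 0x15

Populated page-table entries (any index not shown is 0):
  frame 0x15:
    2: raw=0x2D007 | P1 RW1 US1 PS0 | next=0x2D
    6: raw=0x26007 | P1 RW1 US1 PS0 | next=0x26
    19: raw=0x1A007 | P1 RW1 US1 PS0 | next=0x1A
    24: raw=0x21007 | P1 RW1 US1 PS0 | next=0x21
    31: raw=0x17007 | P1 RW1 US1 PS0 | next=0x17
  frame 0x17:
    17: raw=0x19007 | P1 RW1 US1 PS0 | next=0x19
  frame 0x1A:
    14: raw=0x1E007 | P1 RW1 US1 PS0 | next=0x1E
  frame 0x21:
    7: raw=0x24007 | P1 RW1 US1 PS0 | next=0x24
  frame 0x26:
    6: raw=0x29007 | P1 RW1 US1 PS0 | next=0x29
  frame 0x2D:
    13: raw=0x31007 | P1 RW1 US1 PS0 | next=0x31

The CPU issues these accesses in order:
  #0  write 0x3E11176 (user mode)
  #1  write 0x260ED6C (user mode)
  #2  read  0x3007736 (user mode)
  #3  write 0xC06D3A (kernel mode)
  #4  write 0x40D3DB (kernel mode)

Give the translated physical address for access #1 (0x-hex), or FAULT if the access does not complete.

Walk each access:
#0 VA=0x3E11176 (w,user):
  L0: frame=0x15 idx=31 entry=0x17007 [P=1 RW=1 US=1 PS=0]
  L1: frame=0x17 idx=17 entry=0x19007 [P=1 RW=1 US=1 PS=0]
  → PA=0x19176  (2 entries read)
#1 VA=0x260ED6C (w,user):
  L0: frame=0x15 idx=19 entry=0x1A007 [P=1 RW=1 US=1 PS=0]
  L1: frame=0x1A idx=14 entry=0x1E007 [P=1 RW=1 US=1 PS=0]
  → PA=0x1ED6C  (2 entries read)
#2 VA=0x3007736 (r,user):
  L0: frame=0x15 idx=24 entry=0x21007 [P=1 RW=1 US=1 PS=0]
  L1: frame=0x21 idx=7 entry=0x24007 [P=1 RW=1 US=1 PS=0]
  → PA=0x24736  (2 entries read)
#3 VA=0xC06D3A (w,kernel):
  L0: frame=0x15 idx=6 entry=0x26007 [P=1 RW=1 US=1 PS=0]
  L1: frame=0x26 idx=6 entry=0x29007 [P=1 RW=1 US=1 PS=0]
  → PA=0x29D3A  (2 entries read)
#4 VA=0x40D3DB (w,kernel):
  L0: frame=0x15 idx=2 entry=0x2D007 [P=1 RW=1 US=1 PS=0]
  L1: frame=0x2D idx=13 entry=0x31007 [P=1 RW=1 US=1 PS=0]
  → PA=0x313DB  (2 entries read)

Access #1 PA: 0x1ED6C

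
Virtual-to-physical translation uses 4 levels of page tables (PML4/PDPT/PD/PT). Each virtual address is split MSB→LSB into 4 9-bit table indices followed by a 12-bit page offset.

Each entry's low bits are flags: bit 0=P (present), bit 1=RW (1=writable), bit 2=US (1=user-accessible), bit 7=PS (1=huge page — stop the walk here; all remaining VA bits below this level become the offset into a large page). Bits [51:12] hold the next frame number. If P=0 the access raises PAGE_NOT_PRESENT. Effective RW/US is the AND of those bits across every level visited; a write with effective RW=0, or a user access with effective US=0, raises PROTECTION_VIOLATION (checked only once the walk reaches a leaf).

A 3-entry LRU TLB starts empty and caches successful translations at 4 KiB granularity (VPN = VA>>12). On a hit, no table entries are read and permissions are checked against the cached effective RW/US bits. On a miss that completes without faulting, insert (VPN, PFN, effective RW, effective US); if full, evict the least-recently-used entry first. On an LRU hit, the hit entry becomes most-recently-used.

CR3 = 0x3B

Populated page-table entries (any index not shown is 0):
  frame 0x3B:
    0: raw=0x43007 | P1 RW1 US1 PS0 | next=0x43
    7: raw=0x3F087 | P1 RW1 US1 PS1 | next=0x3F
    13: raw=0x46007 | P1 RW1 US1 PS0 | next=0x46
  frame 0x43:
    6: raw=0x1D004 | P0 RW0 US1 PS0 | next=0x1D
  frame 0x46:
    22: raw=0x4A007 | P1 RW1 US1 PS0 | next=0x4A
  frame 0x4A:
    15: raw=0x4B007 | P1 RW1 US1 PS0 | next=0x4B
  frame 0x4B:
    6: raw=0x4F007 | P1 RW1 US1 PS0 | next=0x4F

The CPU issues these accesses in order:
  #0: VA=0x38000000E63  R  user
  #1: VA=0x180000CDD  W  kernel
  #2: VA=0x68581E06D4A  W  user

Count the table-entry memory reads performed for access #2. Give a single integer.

Trace:
#0 VA=0x38000000E63 (r,user):
  lvl0: tbl 0x3B, slot 7 ⇒ 0x3F087 (P1/RW1/US1/PS1)
  ⇒ phys 0x3FE63 (huge @L0)  [1 reads]
#1 VA=0x180000CDD (w,kernel):
  lvl0: tbl 0x3B, slot 0 ⇒ 0x43007 (P1/RW1/US1/PS0)
  lvl1: tbl 0x43, slot 6 ⇒ 0x1D004 (P0/RW0/US1/PS0)
  ⇒ fault: PAGE_NOT_PRESENT  — 2 lookups
#2 VA=0x68581E06D4A (w,user):
  lvl0: tbl 0x3B, slot 13 ⇒ 0x46007 (P1/RW1/US1/PS0)
  lvl1: tbl 0x46, slot 22 ⇒ 0x4A007 (P1/RW1/US1/PS0)
  lvl2: tbl 0x4A, slot 15 ⇒ 0x4B007 (P1/RW1/US1/PS0)
  lvl3: tbl 0x4B, slot 6 ⇒ 0x4F007 (P1/RW1/US1/PS0)
  ⇒ phys 0x4FD4A  [4 reads]

Entries read for #2: 4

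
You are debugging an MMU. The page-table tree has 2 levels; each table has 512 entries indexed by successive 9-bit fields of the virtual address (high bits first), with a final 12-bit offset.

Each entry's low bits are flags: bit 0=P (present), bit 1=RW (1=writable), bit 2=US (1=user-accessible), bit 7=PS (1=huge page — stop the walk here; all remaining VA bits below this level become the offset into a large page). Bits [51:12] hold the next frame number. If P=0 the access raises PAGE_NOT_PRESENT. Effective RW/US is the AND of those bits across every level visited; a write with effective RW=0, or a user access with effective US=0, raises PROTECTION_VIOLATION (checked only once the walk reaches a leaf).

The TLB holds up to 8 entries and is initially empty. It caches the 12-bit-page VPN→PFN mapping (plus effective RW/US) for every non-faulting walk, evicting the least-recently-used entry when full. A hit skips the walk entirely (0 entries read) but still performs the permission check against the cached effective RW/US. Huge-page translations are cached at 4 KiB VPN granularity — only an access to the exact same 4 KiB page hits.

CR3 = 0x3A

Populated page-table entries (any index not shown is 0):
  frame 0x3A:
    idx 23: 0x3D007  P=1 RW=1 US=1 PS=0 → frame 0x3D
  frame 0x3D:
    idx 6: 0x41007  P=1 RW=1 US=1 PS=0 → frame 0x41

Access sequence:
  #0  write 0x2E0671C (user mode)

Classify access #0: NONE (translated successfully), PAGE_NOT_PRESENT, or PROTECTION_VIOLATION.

Trace:
#0 VA=0x2E0671C (w,user):
  lvl0: tbl 0x3A, slot 23 ⇒ 0x3D007 (P1/RW1/US1/PS0)
  lvl1: tbl 0x3D, slot 6 ⇒ 0x41007 (P1/RW1/US1/PS0)
  ⇒ phys 0x4171C  [2 reads]

Access #0 fault: NONE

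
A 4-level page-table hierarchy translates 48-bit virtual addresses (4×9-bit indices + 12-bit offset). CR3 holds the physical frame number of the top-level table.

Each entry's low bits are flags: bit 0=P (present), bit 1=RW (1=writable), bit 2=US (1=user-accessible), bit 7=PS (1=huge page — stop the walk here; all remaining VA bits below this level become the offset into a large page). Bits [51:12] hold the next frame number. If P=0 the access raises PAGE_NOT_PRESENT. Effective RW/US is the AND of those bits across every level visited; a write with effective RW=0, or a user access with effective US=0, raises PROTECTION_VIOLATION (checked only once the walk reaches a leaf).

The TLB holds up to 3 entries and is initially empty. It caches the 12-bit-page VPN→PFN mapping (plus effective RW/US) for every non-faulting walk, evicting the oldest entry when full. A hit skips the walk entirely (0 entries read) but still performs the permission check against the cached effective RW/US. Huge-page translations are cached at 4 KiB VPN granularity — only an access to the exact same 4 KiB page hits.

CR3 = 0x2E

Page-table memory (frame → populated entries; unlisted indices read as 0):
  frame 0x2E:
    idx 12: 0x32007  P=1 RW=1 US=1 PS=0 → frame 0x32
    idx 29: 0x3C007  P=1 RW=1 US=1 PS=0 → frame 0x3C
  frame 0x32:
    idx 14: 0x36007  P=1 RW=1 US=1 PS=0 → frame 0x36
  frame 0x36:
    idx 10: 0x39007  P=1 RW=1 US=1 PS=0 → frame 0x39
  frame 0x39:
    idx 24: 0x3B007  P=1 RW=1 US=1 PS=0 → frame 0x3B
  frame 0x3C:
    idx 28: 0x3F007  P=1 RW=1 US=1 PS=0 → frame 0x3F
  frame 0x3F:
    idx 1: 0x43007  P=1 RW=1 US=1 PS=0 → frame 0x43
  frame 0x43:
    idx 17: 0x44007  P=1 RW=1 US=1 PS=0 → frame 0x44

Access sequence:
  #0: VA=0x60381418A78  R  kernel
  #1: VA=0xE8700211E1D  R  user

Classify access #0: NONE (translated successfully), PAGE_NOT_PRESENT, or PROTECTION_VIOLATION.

Walk each access:
#0 VA=0x60381418A78 (r,kernel):
  lvl0: tbl 0x2E, slot 12 ⇒ 0x32007 (P1/RW1/US1/PS0)
  lvl1: tbl 0x32, slot 14 ⇒ 0x36007 (P1/RW1/US1/PS0)
  lvl2: tbl 0x36, slot 10 ⇒ 0x39007 (P1/RW1/US1/PS0)
  lvl3: tbl 0x39, slot 24 ⇒ 0x3B007 (P1/RW1/US1/PS0)
  ✓ 0x3BA78  — 4 lookups
#1 VA=0xE8700211E1D (r,user):
  lvl0: tbl 0x2E, slot 29 ⇒ 0x3C007 (P1/RW1/US1/PS0)
  lvl1: tbl 0x3C, slot 28 ⇒ 0x3F007 (P1/RW1/US1/PS0)
  lvl2: tbl 0x3F, slot 1 ⇒ 0x43007 (P1/RW1/US1/PS0)
  lvl3: tbl 0x43, slot 17 ⇒ 0x44007 (P1/RW1/US1/PS0)
  ✓ 0x44E1D  — 4 lookups

Access #0 fault: NONE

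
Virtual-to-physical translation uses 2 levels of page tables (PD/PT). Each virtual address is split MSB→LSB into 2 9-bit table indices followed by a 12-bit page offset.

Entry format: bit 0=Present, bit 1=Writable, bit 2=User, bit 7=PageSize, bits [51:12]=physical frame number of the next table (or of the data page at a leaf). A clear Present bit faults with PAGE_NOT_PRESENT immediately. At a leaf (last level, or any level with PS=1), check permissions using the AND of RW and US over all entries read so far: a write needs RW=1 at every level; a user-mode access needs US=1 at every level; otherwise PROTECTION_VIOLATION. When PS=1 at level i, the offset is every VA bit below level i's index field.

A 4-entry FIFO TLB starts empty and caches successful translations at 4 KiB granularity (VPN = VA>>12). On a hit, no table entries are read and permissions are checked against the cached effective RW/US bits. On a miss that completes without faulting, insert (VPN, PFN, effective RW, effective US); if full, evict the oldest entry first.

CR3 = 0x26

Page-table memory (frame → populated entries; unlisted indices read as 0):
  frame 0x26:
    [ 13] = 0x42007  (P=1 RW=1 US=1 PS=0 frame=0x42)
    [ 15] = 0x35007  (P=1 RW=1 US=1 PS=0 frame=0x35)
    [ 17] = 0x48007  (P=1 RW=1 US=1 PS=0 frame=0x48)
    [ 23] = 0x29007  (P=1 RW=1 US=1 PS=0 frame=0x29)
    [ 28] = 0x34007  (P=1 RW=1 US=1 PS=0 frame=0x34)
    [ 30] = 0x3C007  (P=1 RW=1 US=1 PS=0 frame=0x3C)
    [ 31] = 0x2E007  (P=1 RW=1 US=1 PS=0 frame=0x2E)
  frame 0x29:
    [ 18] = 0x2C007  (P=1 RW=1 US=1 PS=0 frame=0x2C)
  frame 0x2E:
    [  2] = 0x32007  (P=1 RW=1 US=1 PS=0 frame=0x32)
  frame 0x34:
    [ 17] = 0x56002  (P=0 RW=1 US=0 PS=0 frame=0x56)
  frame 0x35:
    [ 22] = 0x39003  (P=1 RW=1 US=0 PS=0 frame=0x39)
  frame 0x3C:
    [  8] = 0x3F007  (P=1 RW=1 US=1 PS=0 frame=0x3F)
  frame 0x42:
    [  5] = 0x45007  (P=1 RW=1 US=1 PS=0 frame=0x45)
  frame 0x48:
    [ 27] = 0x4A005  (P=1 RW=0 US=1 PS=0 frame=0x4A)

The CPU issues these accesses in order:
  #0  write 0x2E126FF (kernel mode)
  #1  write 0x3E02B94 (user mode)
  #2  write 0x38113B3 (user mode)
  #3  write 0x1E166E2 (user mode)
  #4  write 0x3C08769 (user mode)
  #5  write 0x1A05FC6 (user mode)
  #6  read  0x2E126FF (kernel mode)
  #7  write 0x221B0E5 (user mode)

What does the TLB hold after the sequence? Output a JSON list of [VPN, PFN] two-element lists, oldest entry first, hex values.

Per-access translation:
#0 VA=0x2E126FF (w,kernel):
  [0] read 0x26 idx=23: raw=0x29007 flags P=1 W=1 U=1 S=0
  [1] read 0x29 idx=18: raw=0x2C007 flags P=1 W=1 U=1 S=0
  ✓ 0x2C6FF  — 2 lookups
#1 VA=0x3E02B94 (w,user):
  [0] read 0x26 idx=31: raw=0x2E007 flags P=1 W=1 U=1 S=0
  [1] read 0x2E idx=2: raw=0x32007 flags P=1 W=1 U=1 S=0
  ✓ 0x32B94  — 2 lookups
#2 VA=0x38113B3 (w,user):
  [0] read 0x26 idx=28: raw=0x34007 flags P=1 W=1 U=1 S=0
  [1] read 0x34 idx=17: raw=0x56002 flags P=0 W=1 U=0 S=0
  → PAGE_NOT_PRESENT  (2 entries read)
#3 VA=0x1E166E2 (w,user):
  [0] read 0x26 idx=15: raw=0x35007 flags P=1 W=1 U=1 S=0
  [1] read 0x35 idx=22: raw=0x39003 flags P=1 W=1 U=0 S=0
  → PROTECTION_VIOLATION  (2 entries read)
#4 VA=0x3C08769 (w,user):
  [0] read 0x26 idx=30: raw=0x3C007 flags P=1 W=1 U=1 S=0
  [1] read 0x3C idx=8: raw=0x3F007 flags P=1 W=1 U=1 S=0
  ✓ 0x3F769  — 2 lookups
#5 VA=0x1A05FC6 (w,user):
  [0] read 0x26 idx=13: raw=0x42007 flags P=1 W=1 U=1 S=0
  [1] read 0x42 idx=5: raw=0x45007 flags P=1 W=1 U=1 S=0
  ✓ 0x45FC6  — 2 lookups
#6 VA=0x2E126FF (r,kernel):
  TLB hit vpn=0x2E12 → PA=0x2C6FF
#7 VA=0x221B0E5 (w,user):
  [0] read 0x26 idx=17: raw=0x48007 flags P=1 W=1 U=1 S=0
  [1] read 0x48 idx=27: raw=0x4A005 flags P=1 W=0 U=1 S=0
  → PROTECTION_VIOLATION  (2 entries read)

TLB: [["0x2E12", "0x2C"], ["0x3E02", "0x32"], ["0x3C08", "0x3F"], ["0x1A05", "0x45"]]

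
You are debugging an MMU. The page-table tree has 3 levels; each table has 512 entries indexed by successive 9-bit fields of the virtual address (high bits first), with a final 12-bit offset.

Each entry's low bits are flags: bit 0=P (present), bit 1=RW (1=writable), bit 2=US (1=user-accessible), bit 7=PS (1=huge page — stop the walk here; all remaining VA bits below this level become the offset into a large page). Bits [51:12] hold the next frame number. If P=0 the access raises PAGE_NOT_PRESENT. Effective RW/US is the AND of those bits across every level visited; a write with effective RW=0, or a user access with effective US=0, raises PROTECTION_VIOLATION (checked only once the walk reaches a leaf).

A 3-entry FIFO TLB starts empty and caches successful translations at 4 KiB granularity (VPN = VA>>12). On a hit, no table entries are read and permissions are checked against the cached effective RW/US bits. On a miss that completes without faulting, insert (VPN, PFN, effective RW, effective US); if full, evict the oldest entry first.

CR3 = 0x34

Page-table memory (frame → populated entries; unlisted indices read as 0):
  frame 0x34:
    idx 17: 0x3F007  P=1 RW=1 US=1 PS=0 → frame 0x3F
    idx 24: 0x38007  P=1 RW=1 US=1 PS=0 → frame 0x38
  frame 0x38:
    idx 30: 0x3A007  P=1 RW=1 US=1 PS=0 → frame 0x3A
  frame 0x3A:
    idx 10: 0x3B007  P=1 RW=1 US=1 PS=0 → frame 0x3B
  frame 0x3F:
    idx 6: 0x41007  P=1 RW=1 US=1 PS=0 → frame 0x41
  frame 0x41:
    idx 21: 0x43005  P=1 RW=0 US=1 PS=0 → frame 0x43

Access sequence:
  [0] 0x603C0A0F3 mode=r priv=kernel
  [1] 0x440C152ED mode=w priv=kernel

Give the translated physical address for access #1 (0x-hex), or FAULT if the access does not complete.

Per-access translation:
#0 VA=0x603C0A0F3 (r,kernel):
  lvl0: tbl 0x34, slot 24 ⇒ 0x38007 (P1/RW1/US1/PS0)
  lvl1: tbl 0x38, slot 30 ⇒ 0x3A007 (P1/RW1/US1/PS0)
  lvl2: tbl 0x3A, slot 10 ⇒ 0x3B007 (P1/RW1/US1/PS0)
  ⇒ phys 0x3B0F3  [3 reads]
#1 VA=0x440C152ED (w,kernel):
  lvl0: tbl 0x34, slot 17 ⇒ 0x3F007 (P1/RW1/US1/PS0)
  lvl1: tbl 0x3F, slot 6 ⇒ 0x41007 (P1/RW1/US1/PS0)
  lvl2: tbl 0x41, slot 21 ⇒ 0x43005 (P1/RW0/US1/PS0)
  ⇒ fault: PROTECTION_VIOLATION  — 3 lookups

Access #1 PA: FAULT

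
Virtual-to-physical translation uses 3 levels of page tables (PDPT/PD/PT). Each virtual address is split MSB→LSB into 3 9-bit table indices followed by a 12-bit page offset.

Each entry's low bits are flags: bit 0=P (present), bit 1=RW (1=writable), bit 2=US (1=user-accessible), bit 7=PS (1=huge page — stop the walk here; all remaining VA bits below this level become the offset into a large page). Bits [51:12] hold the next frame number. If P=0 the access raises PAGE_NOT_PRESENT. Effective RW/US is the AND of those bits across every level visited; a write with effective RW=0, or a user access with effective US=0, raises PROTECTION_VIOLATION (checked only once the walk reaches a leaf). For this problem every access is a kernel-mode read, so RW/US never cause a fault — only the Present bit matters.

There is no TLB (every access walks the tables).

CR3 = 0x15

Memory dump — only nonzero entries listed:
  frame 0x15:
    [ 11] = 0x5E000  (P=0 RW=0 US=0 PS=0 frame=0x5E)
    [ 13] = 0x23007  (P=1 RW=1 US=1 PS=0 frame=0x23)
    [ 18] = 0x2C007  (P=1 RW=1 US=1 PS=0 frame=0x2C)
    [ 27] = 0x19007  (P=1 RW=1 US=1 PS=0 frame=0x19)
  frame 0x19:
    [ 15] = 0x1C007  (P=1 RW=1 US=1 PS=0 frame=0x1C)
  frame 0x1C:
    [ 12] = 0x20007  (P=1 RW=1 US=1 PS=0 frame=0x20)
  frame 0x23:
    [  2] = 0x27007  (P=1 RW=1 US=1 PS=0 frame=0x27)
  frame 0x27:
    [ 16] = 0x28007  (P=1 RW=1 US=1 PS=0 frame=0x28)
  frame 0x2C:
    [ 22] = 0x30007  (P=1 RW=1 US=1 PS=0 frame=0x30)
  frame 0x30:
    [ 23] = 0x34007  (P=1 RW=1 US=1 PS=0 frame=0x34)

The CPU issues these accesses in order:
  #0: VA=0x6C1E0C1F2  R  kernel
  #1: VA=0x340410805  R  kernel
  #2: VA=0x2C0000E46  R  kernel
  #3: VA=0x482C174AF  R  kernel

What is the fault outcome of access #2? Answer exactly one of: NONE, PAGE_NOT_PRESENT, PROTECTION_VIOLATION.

Walk each access:
#0 VA=0x6C1E0C1F2 (r,kernel):
  L0 @0x15[27] → 0x19007  P=1,RW=1,US=1,PS=0
  L1 @0x19[15] → 0x1C007  P=1,RW=1,US=1,PS=0
  L2 @0x1C[12] → 0x20007  P=1,RW=1,US=1,PS=0
  ⇒ phys 0x201F2  [3 reads]
#1 VA=0x340410805 (r,kernel):
  L0 @0x15[13] → 0x23007  P=1,RW=1,US=1,PS=0
  L1 @0x23[2] → 0x27007  P=1,RW=1,US=1,PS=0
  L2 @0x27[16] → 0x28007  P=1,RW=1,US=1,PS=0
  ⇒ phys 0x28805  [3 reads]
#2 VA=0x2C0000E46 (r,kernel):
  L0 @0x15[11] → 0x5E000  P=0,RW=0,US=0,PS=0
  → PAGE_NOT_PRESENT  (1 entries read)
#3 VA=0x482C174AF (r,kernel):
  L0 @0x15[18] → 0x2C007  P=1,RW=1,US=1,PS=0
  L1 @0x2C[22] → 0x30007  P=1,RW=1,US=1,PS=0
  L2 @0x30[23] → 0x34007  P=1,RW=1,US=1,PS=0
  ⇒ phys 0x344AF  [3 reads]

Access #2 fault: PAGE_NOT_PRESENT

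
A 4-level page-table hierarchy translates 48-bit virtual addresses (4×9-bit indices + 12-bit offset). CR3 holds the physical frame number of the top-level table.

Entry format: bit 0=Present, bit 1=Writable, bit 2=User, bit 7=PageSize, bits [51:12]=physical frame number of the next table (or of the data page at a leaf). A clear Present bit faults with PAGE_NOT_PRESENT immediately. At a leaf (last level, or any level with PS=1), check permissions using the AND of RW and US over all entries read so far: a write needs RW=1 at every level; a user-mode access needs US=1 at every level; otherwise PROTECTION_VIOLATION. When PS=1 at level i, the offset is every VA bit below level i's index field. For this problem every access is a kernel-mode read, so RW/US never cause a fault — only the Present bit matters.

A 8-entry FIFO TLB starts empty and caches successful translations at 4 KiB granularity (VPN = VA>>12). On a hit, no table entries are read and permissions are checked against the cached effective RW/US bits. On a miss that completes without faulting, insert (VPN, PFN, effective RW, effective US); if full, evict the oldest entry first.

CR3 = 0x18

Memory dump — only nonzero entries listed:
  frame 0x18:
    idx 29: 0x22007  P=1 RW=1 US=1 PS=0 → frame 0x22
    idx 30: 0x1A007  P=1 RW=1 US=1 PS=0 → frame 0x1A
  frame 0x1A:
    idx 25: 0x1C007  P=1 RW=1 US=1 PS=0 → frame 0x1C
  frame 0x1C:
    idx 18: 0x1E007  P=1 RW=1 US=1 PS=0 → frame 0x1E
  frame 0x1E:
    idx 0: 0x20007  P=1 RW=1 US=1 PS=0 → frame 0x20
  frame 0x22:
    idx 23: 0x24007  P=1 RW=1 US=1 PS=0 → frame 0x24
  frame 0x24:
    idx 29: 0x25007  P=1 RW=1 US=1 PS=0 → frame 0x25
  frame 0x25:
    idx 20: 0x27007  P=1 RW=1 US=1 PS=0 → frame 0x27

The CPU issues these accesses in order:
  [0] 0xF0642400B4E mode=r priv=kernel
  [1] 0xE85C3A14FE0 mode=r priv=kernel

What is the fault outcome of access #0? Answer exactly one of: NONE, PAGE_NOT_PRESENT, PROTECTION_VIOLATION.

Trace:
#0 VA=0xF0642400B4E (r,kernel):
  L0 @0x18[30] → 0x1A007  P=1,RW=1,US=1,PS=0
  L1 @0x1A[25] → 0x1C007  P=1,RW=1,US=1,PS=0
  L2 @0x1C[18] → 0x1E007  P=1,RW=1,US=1,PS=0
  L3 @0x1E[0] → 0x20007  P=1,RW=1,US=1,PS=0
  ✓ 0x20B4E  — 4 lookups
#1 VA=0xE85C3A14FE0 (r,kernel):
  L0 @0x18[29] → 0x22007  P=1,RW=1,US=1,PS=0
  L1 @0x22[23] → 0x24007  P=1,RW=1,US=1,PS=0
  L2 @0x24[29] → 0x25007  P=1,RW=1,US=1,PS=0
  L3 @0x25[20] → 0x27007  P=1,RW=1,US=1,PS=0
  ✓ 0x27FE0  — 4 lookups

Access #0 fault: NONE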